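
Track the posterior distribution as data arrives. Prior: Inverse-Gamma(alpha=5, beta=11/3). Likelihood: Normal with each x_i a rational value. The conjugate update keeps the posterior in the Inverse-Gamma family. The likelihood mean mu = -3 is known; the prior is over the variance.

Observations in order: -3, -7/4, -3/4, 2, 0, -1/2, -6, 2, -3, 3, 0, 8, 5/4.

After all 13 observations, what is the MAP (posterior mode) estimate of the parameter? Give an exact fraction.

obs 1: x=-3 → posterior Inverse-Gamma(11/2, 11/3)
obs 2: x=-7/4 → posterior Inverse-Gamma(6, 427/96)
obs 3: x=-3/4 → posterior Inverse-Gamma(13/2, 335/48)
obs 4: x=2 → posterior Inverse-Gamma(7, 935/48)
obs 5: x=0 → posterior Inverse-Gamma(15/2, 1151/48)
obs 6: x=-1/2 → posterior Inverse-Gamma(8, 1301/48)
obs 7: x=-6 → posterior Inverse-Gamma(17/2, 1517/48)
obs 8: x=2 → posterior Inverse-Gamma(9, 2117/48)
obs 9: x=-3 → posterior Inverse-Gamma(19/2, 2117/48)
obs 10: x=3 → posterior Inverse-Gamma(10, 2981/48)
obs 11: x=0 → posterior Inverse-Gamma(21/2, 3197/48)
obs 12: x=8 → posterior Inverse-Gamma(11, 6101/48)
obs 13: x=5/4 → posterior Inverse-Gamma(23/2, 13069/96)

13069/1200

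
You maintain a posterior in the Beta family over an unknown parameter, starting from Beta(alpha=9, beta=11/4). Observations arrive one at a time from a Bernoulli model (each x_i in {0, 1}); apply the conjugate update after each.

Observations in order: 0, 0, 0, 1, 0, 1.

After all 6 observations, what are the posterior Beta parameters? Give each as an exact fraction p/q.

obs 1: x=0 → posterior Beta(9, 15/4)
obs 2: x=0 → posterior Beta(9, 19/4)
obs 3: x=0 → posterior Beta(9, 23/4)
obs 4: x=1 → posterior Beta(10, 23/4)
obs 5: x=0 → posterior Beta(10, 27/4)
obs 6: x=1 → posterior Beta(11, 27/4)

alpha=11, beta=27/4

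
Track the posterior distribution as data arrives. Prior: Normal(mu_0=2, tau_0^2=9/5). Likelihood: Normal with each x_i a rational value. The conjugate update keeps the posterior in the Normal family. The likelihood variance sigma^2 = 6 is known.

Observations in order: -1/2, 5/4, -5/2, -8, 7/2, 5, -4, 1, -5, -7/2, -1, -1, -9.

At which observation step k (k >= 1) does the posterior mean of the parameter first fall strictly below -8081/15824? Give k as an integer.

obs 1: x=-1/2 → posterior Normal(37/26, 18/13)
obs 2: x=5/4 → posterior Normal(89/64, 9/8)
obs 3: x=-5/2 → posterior Normal(59/76, 18/19)
obs 4: x=-8 → posterior Normal(-37/88, 9/11)
obs 5: x=7/2 → posterior Normal(1/20, 18/25)
obs 6: x=5 → posterior Normal(65/112, 9/14)
obs 7: x=-4 → posterior Normal(17/124, 18/31)
obs 8: x=1 → posterior Normal(29/136, 9/17)
obs 9: x=-5 → posterior Normal(-31/148, 18/37)
obs 10: x=-7/2 → posterior Normal(-73/160, 9/20)
obs 11: x=-1 → posterior Normal(-85/172, 18/43)
obs 12: x=-1 → posterior Normal(-97/184, 9/23)
obs 13: x=-9 → posterior Normal(-205/196, 18/49)

k = 12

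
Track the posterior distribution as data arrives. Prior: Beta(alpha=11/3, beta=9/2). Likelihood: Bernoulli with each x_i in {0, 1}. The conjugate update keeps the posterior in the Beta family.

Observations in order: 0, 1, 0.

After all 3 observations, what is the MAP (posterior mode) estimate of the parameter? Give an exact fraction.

2/5

obs 1: x=0 → posterior Beta(11/3, 11/2)
obs 2: x=1 → posterior Beta(14/3, 11/2)
obs 3: x=0 → posterior Beta(14/3, 13/2)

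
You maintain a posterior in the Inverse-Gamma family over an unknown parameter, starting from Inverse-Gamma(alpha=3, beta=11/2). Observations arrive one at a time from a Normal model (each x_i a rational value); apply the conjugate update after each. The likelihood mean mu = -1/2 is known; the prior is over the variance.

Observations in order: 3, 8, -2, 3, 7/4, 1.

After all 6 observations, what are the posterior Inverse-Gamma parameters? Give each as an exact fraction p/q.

obs 1: x=3 → posterior Inverse-Gamma(7/2, 93/8)
obs 2: x=8 → posterior Inverse-Gamma(4, 191/4)
obs 3: x=-2 → posterior Inverse-Gamma(9/2, 391/8)
obs 4: x=3 → posterior Inverse-Gamma(5, 55)
obs 5: x=7/4 → posterior Inverse-Gamma(11/2, 1841/32)
obs 6: x=1 → posterior Inverse-Gamma(6, 1877/32)

alpha=6, beta=1877/32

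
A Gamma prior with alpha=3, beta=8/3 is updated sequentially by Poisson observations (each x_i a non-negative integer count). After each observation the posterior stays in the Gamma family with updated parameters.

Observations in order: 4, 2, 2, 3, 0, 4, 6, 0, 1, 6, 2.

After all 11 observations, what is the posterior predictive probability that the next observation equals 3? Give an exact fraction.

obs 1: x=4 → posterior Gamma(7, 11/3)
obs 2: x=2 → posterior Gamma(9, 14/3)
obs 3: x=2 → posterior Gamma(11, 17/3)
obs 4: x=3 → posterior Gamma(14, 20/3)
obs 5: x=0 → posterior Gamma(14, 23/3)
obs 6: x=4 → posterior Gamma(18, 26/3)
obs 7: x=6 → posterior Gamma(24, 29/3)
obs 8: x=0 → posterior Gamma(24, 32/3)
obs 9: x=1 → posterior Gamma(25, 35/3)
obs 10: x=6 → posterior Gamma(31, 38/3)
obs 11: x=2 → posterior Gamma(33, 41/3)

2677614194575011835942037269379566671558920933483457893865/13271000585825948033038448606026816702361542234657098039296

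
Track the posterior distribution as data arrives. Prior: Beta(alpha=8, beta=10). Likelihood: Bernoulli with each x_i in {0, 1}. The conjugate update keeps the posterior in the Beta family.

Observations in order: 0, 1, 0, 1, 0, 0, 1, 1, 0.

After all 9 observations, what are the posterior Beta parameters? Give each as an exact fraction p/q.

alpha=12, beta=15

obs 1: x=0 → posterior Beta(8, 11)
obs 2: x=1 → posterior Beta(9, 11)
obs 3: x=0 → posterior Beta(9, 12)
obs 4: x=1 → posterior Beta(10, 12)
obs 5: x=0 → posterior Beta(10, 13)
obs 6: x=0 → posterior Beta(10, 14)
obs 7: x=1 → posterior Beta(11, 14)
obs 8: x=1 → posterior Beta(12, 14)
obs 9: x=0 → posterior Beta(12, 15)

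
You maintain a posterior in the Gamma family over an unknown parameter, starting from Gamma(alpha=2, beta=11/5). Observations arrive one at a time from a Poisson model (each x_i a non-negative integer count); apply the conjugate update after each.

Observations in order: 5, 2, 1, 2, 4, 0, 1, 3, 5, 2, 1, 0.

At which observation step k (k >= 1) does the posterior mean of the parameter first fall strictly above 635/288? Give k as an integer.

k = 5

obs 1: x=5 → posterior Gamma(7, 16/5)
obs 2: x=2 → posterior Gamma(9, 21/5)
obs 3: x=1 → posterior Gamma(10, 26/5)
obs 4: x=2 → posterior Gamma(12, 31/5)
obs 5: x=4 → posterior Gamma(16, 36/5)
obs 6: x=0 → posterior Gamma(16, 41/5)
obs 7: x=1 → posterior Gamma(17, 46/5)
obs 8: x=3 → posterior Gamma(20, 51/5)
obs 9: x=5 → posterior Gamma(25, 56/5)
obs 10: x=2 → posterior Gamma(27, 61/5)
obs 11: x=1 → posterior Gamma(28, 66/5)
obs 12: x=0 → posterior Gamma(28, 71/5)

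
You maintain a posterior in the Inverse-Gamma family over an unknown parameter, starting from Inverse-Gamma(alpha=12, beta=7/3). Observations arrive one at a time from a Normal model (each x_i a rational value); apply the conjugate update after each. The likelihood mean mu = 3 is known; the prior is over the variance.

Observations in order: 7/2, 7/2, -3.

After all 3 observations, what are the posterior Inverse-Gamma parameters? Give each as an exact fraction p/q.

alpha=27/2, beta=247/12

obs 1: x=7/2 → posterior Inverse-Gamma(25/2, 59/24)
obs 2: x=7/2 → posterior Inverse-Gamma(13, 31/12)
obs 3: x=-3 → posterior Inverse-Gamma(27/2, 247/12)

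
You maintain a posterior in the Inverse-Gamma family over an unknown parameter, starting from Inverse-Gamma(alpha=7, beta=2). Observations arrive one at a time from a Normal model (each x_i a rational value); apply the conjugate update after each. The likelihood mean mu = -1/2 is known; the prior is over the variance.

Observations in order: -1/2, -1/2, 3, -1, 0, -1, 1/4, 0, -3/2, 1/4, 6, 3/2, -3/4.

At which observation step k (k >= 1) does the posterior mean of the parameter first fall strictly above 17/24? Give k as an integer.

k = 3

obs 1: x=-1/2 → posterior Inverse-Gamma(15/2, 2)
obs 2: x=-1/2 → posterior Inverse-Gamma(8, 2)
obs 3: x=3 → posterior Inverse-Gamma(17/2, 65/8)
obs 4: x=-1 → posterior Inverse-Gamma(9, 33/4)
obs 5: x=0 → posterior Inverse-Gamma(19/2, 67/8)
obs 6: x=-1 → posterior Inverse-Gamma(10, 17/2)
obs 7: x=1/4 → posterior Inverse-Gamma(21/2, 281/32)
obs 8: x=0 → posterior Inverse-Gamma(11, 285/32)
obs 9: x=-3/2 → posterior Inverse-Gamma(23/2, 301/32)
obs 10: x=1/4 → posterior Inverse-Gamma(12, 155/16)
obs 11: x=6 → posterior Inverse-Gamma(25/2, 493/16)
obs 12: x=3/2 → posterior Inverse-Gamma(13, 525/16)
obs 13: x=-3/4 → posterior Inverse-Gamma(27/2, 1051/32)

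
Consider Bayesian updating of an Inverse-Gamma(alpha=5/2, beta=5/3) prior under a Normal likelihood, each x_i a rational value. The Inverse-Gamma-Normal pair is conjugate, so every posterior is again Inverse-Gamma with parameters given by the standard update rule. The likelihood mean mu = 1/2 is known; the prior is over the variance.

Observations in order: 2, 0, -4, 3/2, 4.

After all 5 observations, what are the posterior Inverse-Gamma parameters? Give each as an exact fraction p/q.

obs 1: x=2 → posterior Inverse-Gamma(3, 67/24)
obs 2: x=0 → posterior Inverse-Gamma(7/2, 35/12)
obs 3: x=-4 → posterior Inverse-Gamma(4, 313/24)
obs 4: x=3/2 → posterior Inverse-Gamma(9/2, 325/24)
obs 5: x=4 → posterior Inverse-Gamma(5, 59/3)

alpha=5, beta=59/3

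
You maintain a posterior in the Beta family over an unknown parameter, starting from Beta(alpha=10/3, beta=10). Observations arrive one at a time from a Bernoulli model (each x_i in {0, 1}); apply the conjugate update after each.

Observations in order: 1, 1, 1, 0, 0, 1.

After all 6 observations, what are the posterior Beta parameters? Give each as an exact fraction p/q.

obs 1: x=1 → posterior Beta(13/3, 10)
obs 2: x=1 → posterior Beta(16/3, 10)
obs 3: x=1 → posterior Beta(19/3, 10)
obs 4: x=0 → posterior Beta(19/3, 11)
obs 5: x=0 → posterior Beta(19/3, 12)
obs 6: x=1 → posterior Beta(22/3, 12)

alpha=22/3, beta=12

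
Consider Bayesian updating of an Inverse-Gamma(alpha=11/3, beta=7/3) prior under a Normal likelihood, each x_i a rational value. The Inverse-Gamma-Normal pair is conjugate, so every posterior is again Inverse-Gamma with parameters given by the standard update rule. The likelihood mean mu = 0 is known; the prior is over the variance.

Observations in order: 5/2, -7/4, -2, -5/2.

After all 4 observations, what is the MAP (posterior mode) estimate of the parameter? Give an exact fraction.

obs 1: x=5/2 → posterior Inverse-Gamma(25/6, 131/24)
obs 2: x=-7/4 → posterior Inverse-Gamma(14/3, 671/96)
obs 3: x=-2 → posterior Inverse-Gamma(31/6, 863/96)
obs 4: x=-5/2 → posterior Inverse-Gamma(17/3, 1163/96)

1163/640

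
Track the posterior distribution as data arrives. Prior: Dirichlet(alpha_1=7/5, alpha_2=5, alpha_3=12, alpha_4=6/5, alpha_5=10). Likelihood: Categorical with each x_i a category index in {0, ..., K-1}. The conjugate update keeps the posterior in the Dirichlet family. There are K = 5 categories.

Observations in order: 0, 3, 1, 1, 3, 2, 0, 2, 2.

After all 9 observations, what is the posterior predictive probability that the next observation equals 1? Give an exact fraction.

obs 1: x=0 → posterior Dirichlet(12/5, 5, 12, 6/5, 10)
obs 2: x=3 → posterior Dirichlet(12/5, 5, 12, 11/5, 10)
obs 3: x=1 → posterior Dirichlet(12/5, 6, 12, 11/5, 10)
obs 4: x=1 → posterior Dirichlet(12/5, 7, 12, 11/5, 10)
obs 5: x=3 → posterior Dirichlet(12/5, 7, 12, 16/5, 10)
obs 6: x=2 → posterior Dirichlet(12/5, 7, 13, 16/5, 10)
obs 7: x=0 → posterior Dirichlet(17/5, 7, 13, 16/5, 10)
obs 8: x=2 → posterior Dirichlet(17/5, 7, 14, 16/5, 10)
obs 9: x=2 → posterior Dirichlet(17/5, 7, 15, 16/5, 10)

35/193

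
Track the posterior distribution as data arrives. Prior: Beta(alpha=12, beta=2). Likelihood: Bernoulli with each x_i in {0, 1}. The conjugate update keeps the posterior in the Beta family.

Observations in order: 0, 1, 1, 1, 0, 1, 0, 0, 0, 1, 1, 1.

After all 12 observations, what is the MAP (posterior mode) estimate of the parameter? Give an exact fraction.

obs 1: x=0 → posterior Beta(12, 3)
obs 2: x=1 → posterior Beta(13, 3)
obs 3: x=1 → posterior Beta(14, 3)
obs 4: x=1 → posterior Beta(15, 3)
obs 5: x=0 → posterior Beta(15, 4)
obs 6: x=1 → posterior Beta(16, 4)
obs 7: x=0 → posterior Beta(16, 5)
obs 8: x=0 → posterior Beta(16, 6)
obs 9: x=0 → posterior Beta(16, 7)
obs 10: x=1 → posterior Beta(17, 7)
obs 11: x=1 → posterior Beta(18, 7)
obs 12: x=1 → posterior Beta(19, 7)

3/4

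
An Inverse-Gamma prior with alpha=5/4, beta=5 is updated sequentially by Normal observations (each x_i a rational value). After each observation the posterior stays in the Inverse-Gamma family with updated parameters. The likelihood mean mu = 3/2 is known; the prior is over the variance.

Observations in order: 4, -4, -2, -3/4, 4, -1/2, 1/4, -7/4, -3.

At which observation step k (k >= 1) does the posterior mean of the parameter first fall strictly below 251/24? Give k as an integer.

k = 7

obs 1: x=4 → posterior Inverse-Gamma(7/4, 65/8)
obs 2: x=-4 → posterior Inverse-Gamma(9/4, 93/4)
obs 3: x=-2 → posterior Inverse-Gamma(11/4, 235/8)
obs 4: x=-3/4 → posterior Inverse-Gamma(13/4, 1021/32)
obs 5: x=4 → posterior Inverse-Gamma(15/4, 1121/32)
obs 6: x=-1/2 → posterior Inverse-Gamma(17/4, 1185/32)
obs 7: x=1/4 → posterior Inverse-Gamma(19/4, 605/16)
obs 8: x=-7/4 → posterior Inverse-Gamma(21/4, 1379/32)
obs 9: x=-3 → posterior Inverse-Gamma(23/4, 1703/32)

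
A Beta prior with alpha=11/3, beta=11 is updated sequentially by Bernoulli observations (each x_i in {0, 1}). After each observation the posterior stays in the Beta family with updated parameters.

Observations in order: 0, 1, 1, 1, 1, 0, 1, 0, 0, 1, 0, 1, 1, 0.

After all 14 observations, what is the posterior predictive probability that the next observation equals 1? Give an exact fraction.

obs 1: x=0 → posterior Beta(11/3, 12)
obs 2: x=1 → posterior Beta(14/3, 12)
obs 3: x=1 → posterior Beta(17/3, 12)
obs 4: x=1 → posterior Beta(20/3, 12)
obs 5: x=1 → posterior Beta(23/3, 12)
obs 6: x=0 → posterior Beta(23/3, 13)
obs 7: x=1 → posterior Beta(26/3, 13)
obs 8: x=0 → posterior Beta(26/3, 14)
obs 9: x=0 → posterior Beta(26/3, 15)
obs 10: x=1 → posterior Beta(29/3, 15)
obs 11: x=0 → posterior Beta(29/3, 16)
obs 12: x=1 → posterior Beta(32/3, 16)
obs 13: x=1 → posterior Beta(35/3, 16)
obs 14: x=0 → posterior Beta(35/3, 17)

35/86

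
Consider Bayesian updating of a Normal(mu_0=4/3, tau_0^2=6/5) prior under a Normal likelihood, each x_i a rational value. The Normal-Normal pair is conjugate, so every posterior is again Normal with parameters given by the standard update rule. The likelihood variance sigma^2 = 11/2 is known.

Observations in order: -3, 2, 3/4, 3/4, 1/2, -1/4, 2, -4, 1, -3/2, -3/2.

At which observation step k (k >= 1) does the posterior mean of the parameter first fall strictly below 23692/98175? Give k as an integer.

obs 1: x=-3 → posterior Normal(112/201, 66/67)
obs 2: x=2 → posterior Normal(184/237, 66/79)
obs 3: x=3/4 → posterior Normal(211/273, 66/91)
obs 4: x=3/4 → posterior Normal(238/309, 66/103)
obs 5: x=1/2 → posterior Normal(256/345, 66/115)
obs 6: x=-1/4 → posterior Normal(247/381, 66/127)
obs 7: x=2 → posterior Normal(319/417, 66/139)
obs 8: x=-4 → posterior Normal(175/453, 66/151)
obs 9: x=1 → posterior Normal(211/489, 66/163)
obs 10: x=-3/2 → posterior Normal(157/525, 66/175)
obs 11: x=-3/2 → posterior Normal(103/561, 6/17)

k = 11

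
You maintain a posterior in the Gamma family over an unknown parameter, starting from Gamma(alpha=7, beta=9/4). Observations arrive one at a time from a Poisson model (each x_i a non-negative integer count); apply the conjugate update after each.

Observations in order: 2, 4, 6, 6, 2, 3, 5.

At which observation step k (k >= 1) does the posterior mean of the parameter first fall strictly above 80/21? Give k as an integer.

obs 1: x=2 → posterior Gamma(9, 13/4)
obs 2: x=4 → posterior Gamma(13, 17/4)
obs 3: x=6 → posterior Gamma(19, 21/4)
obs 4: x=6 → posterior Gamma(25, 25/4)
obs 5: x=2 → posterior Gamma(27, 29/4)
obs 6: x=3 → posterior Gamma(30, 33/4)
obs 7: x=5 → posterior Gamma(35, 37/4)

k = 4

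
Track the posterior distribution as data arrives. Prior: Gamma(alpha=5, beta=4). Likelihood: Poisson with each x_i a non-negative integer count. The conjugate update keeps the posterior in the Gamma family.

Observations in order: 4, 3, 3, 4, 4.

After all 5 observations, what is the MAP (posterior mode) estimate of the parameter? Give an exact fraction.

obs 1: x=4 → posterior Gamma(9, 5)
obs 2: x=3 → posterior Gamma(12, 6)
obs 3: x=3 → posterior Gamma(15, 7)
obs 4: x=4 → posterior Gamma(19, 8)
obs 5: x=4 → posterior Gamma(23, 9)

22/9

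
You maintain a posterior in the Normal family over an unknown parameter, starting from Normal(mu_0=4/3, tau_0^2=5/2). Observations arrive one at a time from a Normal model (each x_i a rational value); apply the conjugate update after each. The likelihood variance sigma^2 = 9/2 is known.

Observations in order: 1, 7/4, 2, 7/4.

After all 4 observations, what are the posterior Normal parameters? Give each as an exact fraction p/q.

obs 1: x=1 → posterior Normal(17/14, 45/28)
obs 2: x=7/4 → posterior Normal(103/76, 45/38)
obs 3: x=2 → posterior Normal(143/96, 15/16)
obs 4: x=7/4 → posterior Normal(89/58, 45/58)

mu_0=89/58, tau_0^2=45/58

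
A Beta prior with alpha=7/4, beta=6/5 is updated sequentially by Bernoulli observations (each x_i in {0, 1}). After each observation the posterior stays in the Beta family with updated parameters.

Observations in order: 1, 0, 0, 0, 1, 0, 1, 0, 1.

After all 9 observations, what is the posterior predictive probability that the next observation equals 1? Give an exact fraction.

obs 1: x=1 → posterior Beta(11/4, 6/5)
obs 2: x=0 → posterior Beta(11/4, 11/5)
obs 3: x=0 → posterior Beta(11/4, 16/5)
obs 4: x=0 → posterior Beta(11/4, 21/5)
obs 5: x=1 → posterior Beta(15/4, 21/5)
obs 6: x=0 → posterior Beta(15/4, 26/5)
obs 7: x=1 → posterior Beta(19/4, 26/5)
obs 8: x=0 → posterior Beta(19/4, 31/5)
obs 9: x=1 → posterior Beta(23/4, 31/5)

115/239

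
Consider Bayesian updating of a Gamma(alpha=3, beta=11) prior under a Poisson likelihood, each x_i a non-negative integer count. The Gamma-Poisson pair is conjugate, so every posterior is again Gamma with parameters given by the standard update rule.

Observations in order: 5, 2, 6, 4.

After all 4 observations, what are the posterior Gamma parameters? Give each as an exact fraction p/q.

alpha=20, beta=15

obs 1: x=5 → posterior Gamma(8, 12)
obs 2: x=2 → posterior Gamma(10, 13)
obs 3: x=6 → posterior Gamma(16, 14)
obs 4: x=4 → posterior Gamma(20, 15)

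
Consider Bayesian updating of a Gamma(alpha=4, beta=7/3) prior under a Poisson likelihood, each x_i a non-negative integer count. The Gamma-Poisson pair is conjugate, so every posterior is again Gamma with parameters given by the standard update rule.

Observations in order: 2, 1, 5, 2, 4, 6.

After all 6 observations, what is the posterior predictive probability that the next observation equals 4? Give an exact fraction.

2525180065049426048062741756439208984375/16572761556626687431286364126682302906368

obs 1: x=2 → posterior Gamma(6, 10/3)
obs 2: x=1 → posterior Gamma(7, 13/3)
obs 3: x=5 → posterior Gamma(12, 16/3)
obs 4: x=2 → posterior Gamma(14, 19/3)
obs 5: x=4 → posterior Gamma(18, 22/3)
obs 6: x=6 → posterior Gamma(24, 25/3)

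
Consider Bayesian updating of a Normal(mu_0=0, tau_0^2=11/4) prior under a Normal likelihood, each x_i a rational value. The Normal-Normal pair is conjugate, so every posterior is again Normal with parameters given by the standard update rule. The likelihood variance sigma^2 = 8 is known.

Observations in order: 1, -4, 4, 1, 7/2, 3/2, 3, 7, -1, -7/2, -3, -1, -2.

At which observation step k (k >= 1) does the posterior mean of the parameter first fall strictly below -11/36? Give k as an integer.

k = 2

obs 1: x=1 → posterior Normal(11/43, 88/43)
obs 2: x=-4 → posterior Normal(-11/18, 44/27)
obs 3: x=4 → posterior Normal(11/65, 88/65)
obs 4: x=1 → posterior Normal(11/38, 22/19)
obs 5: x=7/2 → posterior Normal(121/174, 88/87)
obs 6: x=3/2 → posterior Normal(11/14, 44/49)
obs 7: x=3 → posterior Normal(110/109, 88/109)
obs 8: x=7 → posterior Normal(187/120, 11/15)
obs 9: x=-1 → posterior Normal(176/131, 88/131)
obs 10: x=-7/2 → posterior Normal(275/284, 44/71)
obs 11: x=-3 → posterior Normal(209/306, 88/153)
obs 12: x=-1 → posterior Normal(187/328, 22/41)
obs 13: x=-2 → posterior Normal(143/350, 88/175)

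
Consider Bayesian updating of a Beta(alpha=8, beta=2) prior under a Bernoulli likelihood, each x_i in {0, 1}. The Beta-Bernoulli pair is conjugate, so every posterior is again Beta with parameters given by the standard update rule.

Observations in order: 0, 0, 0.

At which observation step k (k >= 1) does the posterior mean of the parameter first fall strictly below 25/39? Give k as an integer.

obs 1: x=0 → posterior Beta(8, 3)
obs 2: x=0 → posterior Beta(8, 4)
obs 3: x=0 → posterior Beta(8, 5)

k = 3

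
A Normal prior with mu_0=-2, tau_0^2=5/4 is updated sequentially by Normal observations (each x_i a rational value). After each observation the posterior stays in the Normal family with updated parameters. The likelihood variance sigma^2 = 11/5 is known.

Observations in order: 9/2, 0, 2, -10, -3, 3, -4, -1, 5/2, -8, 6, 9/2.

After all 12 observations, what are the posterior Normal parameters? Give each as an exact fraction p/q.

mu_0=-351/688, tau_0^2=55/344

obs 1: x=9/2 → posterior Normal(49/138, 55/69)
obs 2: x=0 → posterior Normal(49/188, 55/94)
obs 3: x=2 → posterior Normal(149/238, 55/119)
obs 4: x=-10 → posterior Normal(-39/32, 55/144)
obs 5: x=-3 → posterior Normal(-501/338, 55/169)
obs 6: x=3 → posterior Normal(-351/388, 55/194)
obs 7: x=-4 → posterior Normal(-551/438, 55/219)
obs 8: x=-1 → posterior Normal(-601/488, 55/244)
obs 9: x=5/2 → posterior Normal(-238/269, 55/269)
obs 10: x=-8 → posterior Normal(-73/49, 55/294)
obs 11: x=6 → posterior Normal(-288/319, 5/29)
obs 12: x=9/2 → posterior Normal(-351/688, 55/344)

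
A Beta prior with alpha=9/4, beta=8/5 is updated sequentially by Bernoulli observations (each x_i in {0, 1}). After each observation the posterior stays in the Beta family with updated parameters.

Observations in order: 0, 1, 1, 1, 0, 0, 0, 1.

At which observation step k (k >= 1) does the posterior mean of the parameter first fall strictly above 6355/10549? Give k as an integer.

k = 3

obs 1: x=0 → posterior Beta(9/4, 13/5)
obs 2: x=1 → posterior Beta(13/4, 13/5)
obs 3: x=1 → posterior Beta(17/4, 13/5)
obs 4: x=1 → posterior Beta(21/4, 13/5)
obs 5: x=0 → posterior Beta(21/4, 18/5)
obs 6: x=0 → posterior Beta(21/4, 23/5)
obs 7: x=0 → posterior Beta(21/4, 28/5)
obs 8: x=1 → posterior Beta(25/4, 28/5)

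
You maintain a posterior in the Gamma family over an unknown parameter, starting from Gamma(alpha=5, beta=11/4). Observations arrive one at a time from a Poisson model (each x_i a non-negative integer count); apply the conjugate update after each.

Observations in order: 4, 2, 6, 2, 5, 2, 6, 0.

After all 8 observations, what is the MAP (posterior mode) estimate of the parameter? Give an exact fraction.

124/43

obs 1: x=4 → posterior Gamma(9, 15/4)
obs 2: x=2 → posterior Gamma(11, 19/4)
obs 3: x=6 → posterior Gamma(17, 23/4)
obs 4: x=2 → posterior Gamma(19, 27/4)
obs 5: x=5 → posterior Gamma(24, 31/4)
obs 6: x=2 → posterior Gamma(26, 35/4)
obs 7: x=6 → posterior Gamma(32, 39/4)
obs 8: x=0 → posterior Gamma(32, 43/4)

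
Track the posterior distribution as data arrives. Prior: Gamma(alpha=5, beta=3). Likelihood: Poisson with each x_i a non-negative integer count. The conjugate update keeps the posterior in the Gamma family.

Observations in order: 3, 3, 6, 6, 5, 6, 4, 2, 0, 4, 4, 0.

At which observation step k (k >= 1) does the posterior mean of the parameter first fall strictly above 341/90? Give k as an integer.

k = 7

obs 1: x=3 → posterior Gamma(8, 4)
obs 2: x=3 → posterior Gamma(11, 5)
obs 3: x=6 → posterior Gamma(17, 6)
obs 4: x=6 → posterior Gamma(23, 7)
obs 5: x=5 → posterior Gamma(28, 8)
obs 6: x=6 → posterior Gamma(34, 9)
obs 7: x=4 → posterior Gamma(38, 10)
obs 8: x=2 → posterior Gamma(40, 11)
obs 9: x=0 → posterior Gamma(40, 12)
obs 10: x=4 → posterior Gamma(44, 13)
obs 11: x=4 → posterior Gamma(48, 14)
obs 12: x=0 → posterior Gamma(48, 15)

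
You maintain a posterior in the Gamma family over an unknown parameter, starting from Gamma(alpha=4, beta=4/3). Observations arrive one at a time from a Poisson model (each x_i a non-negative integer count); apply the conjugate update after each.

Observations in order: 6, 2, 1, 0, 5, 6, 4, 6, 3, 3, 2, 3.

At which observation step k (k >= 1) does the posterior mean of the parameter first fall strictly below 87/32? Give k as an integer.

k = 4

obs 1: x=6 → posterior Gamma(10, 7/3)
obs 2: x=2 → posterior Gamma(12, 10/3)
obs 3: x=1 → posterior Gamma(13, 13/3)
obs 4: x=0 → posterior Gamma(13, 16/3)
obs 5: x=5 → posterior Gamma(18, 19/3)
obs 6: x=6 → posterior Gamma(24, 22/3)
obs 7: x=4 → posterior Gamma(28, 25/3)
obs 8: x=6 → posterior Gamma(34, 28/3)
obs 9: x=3 → posterior Gamma(37, 31/3)
obs 10: x=3 → posterior Gamma(40, 34/3)
obs 11: x=2 → posterior Gamma(42, 37/3)
obs 12: x=3 → posterior Gamma(45, 40/3)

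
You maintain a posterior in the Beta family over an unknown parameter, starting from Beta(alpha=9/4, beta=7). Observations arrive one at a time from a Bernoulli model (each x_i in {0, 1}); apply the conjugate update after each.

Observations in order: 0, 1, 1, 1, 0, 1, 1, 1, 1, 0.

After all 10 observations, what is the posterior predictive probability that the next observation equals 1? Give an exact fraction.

obs 1: x=0 → posterior Beta(9/4, 8)
obs 2: x=1 → posterior Beta(13/4, 8)
obs 3: x=1 → posterior Beta(17/4, 8)
obs 4: x=1 → posterior Beta(21/4, 8)
obs 5: x=0 → posterior Beta(21/4, 9)
obs 6: x=1 → posterior Beta(25/4, 9)
obs 7: x=1 → posterior Beta(29/4, 9)
obs 8: x=1 → posterior Beta(33/4, 9)
obs 9: x=1 → posterior Beta(37/4, 9)
obs 10: x=0 → posterior Beta(37/4, 10)

37/77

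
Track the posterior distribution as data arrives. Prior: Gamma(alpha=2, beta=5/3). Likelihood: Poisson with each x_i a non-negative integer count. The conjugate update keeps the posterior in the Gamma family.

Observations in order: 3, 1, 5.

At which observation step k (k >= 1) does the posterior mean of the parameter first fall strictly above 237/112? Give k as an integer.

obs 1: x=3 → posterior Gamma(5, 8/3)
obs 2: x=1 → posterior Gamma(6, 11/3)
obs 3: x=5 → posterior Gamma(11, 14/3)

k = 3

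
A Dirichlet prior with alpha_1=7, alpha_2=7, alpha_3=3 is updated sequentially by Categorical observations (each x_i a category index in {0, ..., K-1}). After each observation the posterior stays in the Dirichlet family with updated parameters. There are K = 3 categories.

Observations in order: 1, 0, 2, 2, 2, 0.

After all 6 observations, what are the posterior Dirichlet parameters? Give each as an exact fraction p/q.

obs 1: x=1 → posterior Dirichlet(7, 8, 3)
obs 2: x=0 → posterior Dirichlet(8, 8, 3)
obs 3: x=2 → posterior Dirichlet(8, 8, 4)
obs 4: x=2 → posterior Dirichlet(8, 8, 5)
obs 5: x=2 → posterior Dirichlet(8, 8, 6)
obs 6: x=0 → posterior Dirichlet(9, 8, 6)

alpha_1=9, alpha_2=8, alpha_3=6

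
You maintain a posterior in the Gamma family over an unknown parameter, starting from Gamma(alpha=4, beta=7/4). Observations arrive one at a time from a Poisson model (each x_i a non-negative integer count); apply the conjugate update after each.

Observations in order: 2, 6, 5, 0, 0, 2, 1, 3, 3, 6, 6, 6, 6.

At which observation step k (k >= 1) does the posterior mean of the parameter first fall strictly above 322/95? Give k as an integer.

k = 3

obs 1: x=2 → posterior Gamma(6, 11/4)
obs 2: x=6 → posterior Gamma(12, 15/4)
obs 3: x=5 → posterior Gamma(17, 19/4)
obs 4: x=0 → posterior Gamma(17, 23/4)
obs 5: x=0 → posterior Gamma(17, 27/4)
obs 6: x=2 → posterior Gamma(19, 31/4)
obs 7: x=1 → posterior Gamma(20, 35/4)
obs 8: x=3 → posterior Gamma(23, 39/4)
obs 9: x=3 → posterior Gamma(26, 43/4)
obs 10: x=6 → posterior Gamma(32, 47/4)
obs 11: x=6 → posterior Gamma(38, 51/4)
obs 12: x=6 → posterior Gamma(44, 55/4)
obs 13: x=6 → posterior Gamma(50, 59/4)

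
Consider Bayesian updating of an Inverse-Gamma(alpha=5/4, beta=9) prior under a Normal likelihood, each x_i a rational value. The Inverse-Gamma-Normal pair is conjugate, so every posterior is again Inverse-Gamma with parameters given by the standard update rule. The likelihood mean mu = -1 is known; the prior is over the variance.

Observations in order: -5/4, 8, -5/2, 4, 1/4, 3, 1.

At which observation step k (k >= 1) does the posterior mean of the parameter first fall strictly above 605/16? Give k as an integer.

k = 2

obs 1: x=-5/4 → posterior Inverse-Gamma(7/4, 289/32)
obs 2: x=8 → posterior Inverse-Gamma(9/4, 1585/32)
obs 3: x=-5/2 → posterior Inverse-Gamma(11/4, 1621/32)
obs 4: x=4 → posterior Inverse-Gamma(13/4, 2021/32)
obs 5: x=1/4 → posterior Inverse-Gamma(15/4, 1023/16)
obs 6: x=3 → posterior Inverse-Gamma(17/4, 1151/16)
obs 7: x=1 → posterior Inverse-Gamma(19/4, 1183/16)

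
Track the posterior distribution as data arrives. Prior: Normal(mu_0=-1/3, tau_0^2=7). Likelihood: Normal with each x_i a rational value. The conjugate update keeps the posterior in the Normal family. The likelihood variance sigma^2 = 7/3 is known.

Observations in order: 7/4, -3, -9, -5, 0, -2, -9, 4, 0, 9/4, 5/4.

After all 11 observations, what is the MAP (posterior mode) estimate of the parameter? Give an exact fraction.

-679/408

obs 1: x=7/4 → posterior Normal(59/48, 7/4)
obs 2: x=-3 → posterior Normal(-7/12, 1)
obs 3: x=-9 → posterior Normal(-373/120, 7/10)
obs 4: x=-5 → posterior Normal(-553/156, 7/13)
obs 5: x=0 → posterior Normal(-553/192, 7/16)
obs 6: x=-2 → posterior Normal(-625/228, 7/19)
obs 7: x=-9 → posterior Normal(-949/264, 7/22)
obs 8: x=4 → posterior Normal(-161/60, 7/25)
obs 9: x=0 → posterior Normal(-115/48, 1/4)
obs 10: x=9/4 → posterior Normal(-181/93, 7/31)
obs 11: x=5/4 → posterior Normal(-679/408, 7/34)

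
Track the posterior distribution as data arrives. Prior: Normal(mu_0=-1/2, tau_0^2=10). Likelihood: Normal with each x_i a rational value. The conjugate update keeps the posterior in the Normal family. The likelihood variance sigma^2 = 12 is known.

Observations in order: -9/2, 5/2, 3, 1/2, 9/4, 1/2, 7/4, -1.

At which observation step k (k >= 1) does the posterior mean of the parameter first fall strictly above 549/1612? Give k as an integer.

obs 1: x=-9/2 → posterior Normal(-51/22, 60/11)
obs 2: x=5/2 → posterior Normal(-13/16, 15/4)
obs 3: x=3 → posterior Normal(2/21, 20/7)
obs 4: x=1/2 → posterior Normal(9/52, 30/13)
obs 5: x=9/4 → posterior Normal(63/124, 60/31)
obs 6: x=1/2 → posterior Normal(73/144, 5/3)
obs 7: x=7/4 → posterior Normal(27/41, 60/41)
obs 8: x=-1 → posterior Normal(11/23, 30/23)

k = 5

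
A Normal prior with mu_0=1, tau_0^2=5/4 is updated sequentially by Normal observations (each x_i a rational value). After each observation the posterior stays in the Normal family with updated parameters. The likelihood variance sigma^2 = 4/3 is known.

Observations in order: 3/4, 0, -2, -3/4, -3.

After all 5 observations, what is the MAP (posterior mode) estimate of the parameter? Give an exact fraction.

-59/91

obs 1: x=3/4 → posterior Normal(109/124, 20/31)
obs 2: x=0 → posterior Normal(109/184, 10/23)
obs 3: x=-2 → posterior Normal(-11/244, 20/61)
obs 4: x=-3/4 → posterior Normal(-7/38, 5/19)
obs 5: x=-3 → posterior Normal(-59/91, 20/91)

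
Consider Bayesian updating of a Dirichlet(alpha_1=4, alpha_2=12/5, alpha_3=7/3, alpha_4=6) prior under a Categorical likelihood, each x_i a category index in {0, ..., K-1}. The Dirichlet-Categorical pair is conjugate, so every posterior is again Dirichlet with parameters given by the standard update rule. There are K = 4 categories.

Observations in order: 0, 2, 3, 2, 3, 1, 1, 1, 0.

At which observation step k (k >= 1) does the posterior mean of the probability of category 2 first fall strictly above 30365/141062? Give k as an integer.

obs 1: x=0 → posterior Dirichlet(5, 12/5, 7/3, 6)
obs 2: x=2 → posterior Dirichlet(5, 12/5, 10/3, 6)
obs 3: x=3 → posterior Dirichlet(5, 12/5, 10/3, 7)
obs 4: x=2 → posterior Dirichlet(5, 12/5, 13/3, 7)
obs 5: x=3 → posterior Dirichlet(5, 12/5, 13/3, 8)
obs 6: x=1 → posterior Dirichlet(5, 17/5, 13/3, 8)
obs 7: x=1 → posterior Dirichlet(5, 22/5, 13/3, 8)
obs 8: x=1 → posterior Dirichlet(5, 27/5, 13/3, 8)
obs 9: x=0 → posterior Dirichlet(6, 27/5, 13/3, 8)

k = 4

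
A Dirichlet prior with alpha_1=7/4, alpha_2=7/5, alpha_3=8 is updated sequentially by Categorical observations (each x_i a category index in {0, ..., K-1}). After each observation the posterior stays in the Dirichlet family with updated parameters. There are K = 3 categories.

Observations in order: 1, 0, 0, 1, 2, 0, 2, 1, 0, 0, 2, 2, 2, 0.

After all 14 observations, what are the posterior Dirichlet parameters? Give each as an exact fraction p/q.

obs 1: x=1 → posterior Dirichlet(7/4, 12/5, 8)
obs 2: x=0 → posterior Dirichlet(11/4, 12/5, 8)
obs 3: x=0 → posterior Dirichlet(15/4, 12/5, 8)
obs 4: x=1 → posterior Dirichlet(15/4, 17/5, 8)
obs 5: x=2 → posterior Dirichlet(15/4, 17/5, 9)
obs 6: x=0 → posterior Dirichlet(19/4, 17/5, 9)
obs 7: x=2 → posterior Dirichlet(19/4, 17/5, 10)
obs 8: x=1 → posterior Dirichlet(19/4, 22/5, 10)
obs 9: x=0 → posterior Dirichlet(23/4, 22/5, 10)
obs 10: x=0 → posterior Dirichlet(27/4, 22/5, 10)
obs 11: x=2 → posterior Dirichlet(27/4, 22/5, 11)
obs 12: x=2 → posterior Dirichlet(27/4, 22/5, 12)
obs 13: x=2 → posterior Dirichlet(27/4, 22/5, 13)
obs 14: x=0 → posterior Dirichlet(31/4, 22/5, 13)

alpha_1=31/4, alpha_2=22/5, alpha_3=13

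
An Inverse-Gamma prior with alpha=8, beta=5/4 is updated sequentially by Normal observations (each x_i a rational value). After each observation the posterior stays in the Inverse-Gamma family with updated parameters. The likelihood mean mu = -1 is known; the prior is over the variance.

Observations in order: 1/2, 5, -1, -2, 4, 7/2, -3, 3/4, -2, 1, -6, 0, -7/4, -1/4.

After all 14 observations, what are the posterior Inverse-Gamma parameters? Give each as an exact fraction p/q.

obs 1: x=1/2 → posterior Inverse-Gamma(17/2, 19/8)
obs 2: x=5 → posterior Inverse-Gamma(9, 163/8)
obs 3: x=-1 → posterior Inverse-Gamma(19/2, 163/8)
obs 4: x=-2 → posterior Inverse-Gamma(10, 167/8)
obs 5: x=4 → posterior Inverse-Gamma(21/2, 267/8)
obs 6: x=7/2 → posterior Inverse-Gamma(11, 87/2)
obs 7: x=-3 → posterior Inverse-Gamma(23/2, 91/2)
obs 8: x=3/4 → posterior Inverse-Gamma(12, 1505/32)
obs 9: x=-2 → posterior Inverse-Gamma(25/2, 1521/32)
obs 10: x=1 → posterior Inverse-Gamma(13, 1585/32)
obs 11: x=-6 → posterior Inverse-Gamma(27/2, 1985/32)
obs 12: x=0 → posterior Inverse-Gamma(14, 2001/32)
obs 13: x=-7/4 → posterior Inverse-Gamma(29/2, 1005/16)
obs 14: x=-1/4 → posterior Inverse-Gamma(15, 2019/32)

alpha=15, beta=2019/32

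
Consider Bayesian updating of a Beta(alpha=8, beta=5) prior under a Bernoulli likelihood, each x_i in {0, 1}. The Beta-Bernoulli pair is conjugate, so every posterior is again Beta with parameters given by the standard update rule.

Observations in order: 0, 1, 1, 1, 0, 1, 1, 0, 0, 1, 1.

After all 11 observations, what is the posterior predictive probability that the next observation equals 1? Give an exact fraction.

obs 1: x=0 → posterior Beta(8, 6)
obs 2: x=1 → posterior Beta(9, 6)
obs 3: x=1 → posterior Beta(10, 6)
obs 4: x=1 → posterior Beta(11, 6)
obs 5: x=0 → posterior Beta(11, 7)
obs 6: x=1 → posterior Beta(12, 7)
obs 7: x=1 → posterior Beta(13, 7)
obs 8: x=0 → posterior Beta(13, 8)
obs 9: x=0 → posterior Beta(13, 9)
obs 10: x=1 → posterior Beta(14, 9)
obs 11: x=1 → posterior Beta(15, 9)

5/8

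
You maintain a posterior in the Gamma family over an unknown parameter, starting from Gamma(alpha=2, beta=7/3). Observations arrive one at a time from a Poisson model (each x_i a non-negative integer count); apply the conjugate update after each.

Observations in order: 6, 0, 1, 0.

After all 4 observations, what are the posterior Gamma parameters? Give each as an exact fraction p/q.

obs 1: x=6 → posterior Gamma(8, 10/3)
obs 2: x=0 → posterior Gamma(8, 13/3)
obs 3: x=1 → posterior Gamma(9, 16/3)
obs 4: x=0 → posterior Gamma(9, 19/3)

alpha=9, beta=19/3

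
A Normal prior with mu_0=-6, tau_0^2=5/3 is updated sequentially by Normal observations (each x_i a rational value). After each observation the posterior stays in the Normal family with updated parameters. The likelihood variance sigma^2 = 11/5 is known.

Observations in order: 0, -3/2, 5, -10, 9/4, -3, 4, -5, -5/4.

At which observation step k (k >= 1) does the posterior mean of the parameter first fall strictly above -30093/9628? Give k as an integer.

obs 1: x=0 → posterior Normal(-99/29, 55/58)
obs 2: x=-3/2 → posterior Normal(-471/166, 55/83)
obs 3: x=5 → posterior Normal(-221/216, 55/108)
obs 4: x=-10 → posterior Normal(-103/38, 55/133)
obs 5: x=9/4 → posterior Normal(-1217/632, 55/158)
obs 6: x=-3 → posterior Normal(-1517/732, 55/183)
obs 7: x=4 → posterior Normal(-1117/832, 55/208)
obs 8: x=-5 → posterior Normal(-1617/932, 55/233)
obs 9: x=-5/4 → posterior Normal(-871/516, 55/258)

k = 2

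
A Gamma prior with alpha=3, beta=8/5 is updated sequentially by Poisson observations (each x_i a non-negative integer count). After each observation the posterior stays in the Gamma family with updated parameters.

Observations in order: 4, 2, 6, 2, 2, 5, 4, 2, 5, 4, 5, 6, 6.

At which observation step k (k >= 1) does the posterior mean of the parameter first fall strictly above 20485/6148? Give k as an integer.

k = 10

obs 1: x=4 → posterior Gamma(7, 13/5)
obs 2: x=2 → posterior Gamma(9, 18/5)
obs 3: x=6 → posterior Gamma(15, 23/5)
obs 4: x=2 → posterior Gamma(17, 28/5)
obs 5: x=2 → posterior Gamma(19, 33/5)
obs 6: x=5 → posterior Gamma(24, 38/5)
obs 7: x=4 → posterior Gamma(28, 43/5)
obs 8: x=2 → posterior Gamma(30, 48/5)
obs 9: x=5 → posterior Gamma(35, 53/5)
obs 10: x=4 → posterior Gamma(39, 58/5)
obs 11: x=5 → posterior Gamma(44, 63/5)
obs 12: x=6 → posterior Gamma(50, 68/5)
obs 13: x=6 → posterior Gamma(56, 73/5)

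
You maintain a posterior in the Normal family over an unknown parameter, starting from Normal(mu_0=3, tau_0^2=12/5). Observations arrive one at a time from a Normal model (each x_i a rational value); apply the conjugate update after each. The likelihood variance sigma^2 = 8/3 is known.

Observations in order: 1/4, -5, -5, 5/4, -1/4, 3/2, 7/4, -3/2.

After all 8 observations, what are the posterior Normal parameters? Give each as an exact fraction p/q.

obs 1: x=1/4 → posterior Normal(129/76, 24/19)
obs 2: x=-5 → posterior Normal(-51/112, 6/7)
obs 3: x=-5 → posterior Normal(-231/148, 24/37)
obs 4: x=5/4 → posterior Normal(-93/92, 12/23)
obs 5: x=-1/4 → posterior Normal(-39/44, 24/55)
obs 6: x=3/2 → posterior Normal(-141/256, 3/8)
obs 7: x=7/4 → posterior Normal(-39/146, 24/73)
obs 8: x=-3/2 → posterior Normal(-33/82, 12/41)

mu_0=-33/82, tau_0^2=12/41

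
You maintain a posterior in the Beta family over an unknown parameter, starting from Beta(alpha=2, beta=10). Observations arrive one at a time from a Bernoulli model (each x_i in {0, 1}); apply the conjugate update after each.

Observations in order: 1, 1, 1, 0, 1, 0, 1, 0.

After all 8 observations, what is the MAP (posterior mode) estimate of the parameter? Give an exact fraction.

obs 1: x=1 → posterior Beta(3, 10)
obs 2: x=1 → posterior Beta(4, 10)
obs 3: x=1 → posterior Beta(5, 10)
obs 4: x=0 → posterior Beta(5, 11)
obs 5: x=1 → posterior Beta(6, 11)
obs 6: x=0 → posterior Beta(6, 12)
obs 7: x=1 → posterior Beta(7, 12)
obs 8: x=0 → posterior Beta(7, 13)

1/3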